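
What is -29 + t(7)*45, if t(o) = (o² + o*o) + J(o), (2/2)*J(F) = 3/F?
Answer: 30802/7 ≈ 4400.3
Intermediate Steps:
J(F) = 3/F
t(o) = 2*o² + 3/o (t(o) = (o² + o*o) + 3/o = (o² + o²) + 3/o = 2*o² + 3/o)
-29 + t(7)*45 = -29 + ((3 + 2*7³)/7)*45 = -29 + ((3 + 2*343)/7)*45 = -29 + ((3 + 686)/7)*45 = -29 + ((⅐)*689)*45 = -29 + (689/7)*45 = -29 + 31005/7 = 30802/7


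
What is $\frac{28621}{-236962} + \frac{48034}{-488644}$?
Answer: $- \frac{3170964079}{14473757441} \approx -0.21908$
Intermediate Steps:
$\frac{28621}{-236962} + \frac{48034}{-488644} = 28621 \left(- \frac{1}{236962}\right) + 48034 \left(- \frac{1}{488644}\right) = - \frac{28621}{236962} - \frac{24017}{244322} = - \frac{3170964079}{14473757441}$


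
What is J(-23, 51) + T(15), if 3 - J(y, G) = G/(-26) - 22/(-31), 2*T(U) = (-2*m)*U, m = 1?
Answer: -8663/806 ≈ -10.748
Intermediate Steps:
T(U) = -U (T(U) = ((-2*1)*U)/2 = (-2*U)/2 = -U)
J(y, G) = 71/31 + G/26 (J(y, G) = 3 - (G/(-26) - 22/(-31)) = 3 - (G*(-1/26) - 22*(-1/31)) = 3 - (-G/26 + 22/31) = 3 - (22/31 - G/26) = 3 + (-22/31 + G/26) = 71/31 + G/26)
J(-23, 51) + T(15) = (71/31 + (1/26)*51) - 1*15 = (71/31 + 51/26) - 15 = 3427/806 - 15 = -8663/806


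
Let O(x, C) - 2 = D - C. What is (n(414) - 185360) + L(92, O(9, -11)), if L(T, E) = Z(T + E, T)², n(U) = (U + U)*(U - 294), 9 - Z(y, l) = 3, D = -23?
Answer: -85964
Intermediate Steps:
Z(y, l) = 6 (Z(y, l) = 9 - 1*3 = 9 - 3 = 6)
O(x, C) = -21 - C (O(x, C) = 2 + (-23 - C) = -21 - C)
n(U) = 2*U*(-294 + U) (n(U) = (2*U)*(-294 + U) = 2*U*(-294 + U))
L(T, E) = 36 (L(T, E) = 6² = 36)
(n(414) - 185360) + L(92, O(9, -11)) = (2*414*(-294 + 414) - 185360) + 36 = (2*414*120 - 185360) + 36 = (99360 - 185360) + 36 = -86000 + 36 = -85964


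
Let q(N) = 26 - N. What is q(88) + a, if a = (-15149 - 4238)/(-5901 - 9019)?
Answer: -905653/14920 ≈ -60.701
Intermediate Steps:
a = 19387/14920 (a = -19387/(-14920) = -19387*(-1/14920) = 19387/14920 ≈ 1.2994)
q(88) + a = (26 - 1*88) + 19387/14920 = (26 - 88) + 19387/14920 = -62 + 19387/14920 = -905653/14920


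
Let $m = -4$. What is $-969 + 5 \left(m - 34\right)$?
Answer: $-1159$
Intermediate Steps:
$-969 + 5 \left(m - 34\right) = -969 + 5 \left(-4 - 34\right) = -969 + 5 \left(-38\right) = -969 - 190 = -1159$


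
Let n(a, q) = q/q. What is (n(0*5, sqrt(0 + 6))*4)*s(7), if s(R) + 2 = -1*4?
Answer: -24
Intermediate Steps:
n(a, q) = 1
s(R) = -6 (s(R) = -2 - 1*4 = -2 - 4 = -6)
(n(0*5, sqrt(0 + 6))*4)*s(7) = (1*4)*(-6) = 4*(-6) = -24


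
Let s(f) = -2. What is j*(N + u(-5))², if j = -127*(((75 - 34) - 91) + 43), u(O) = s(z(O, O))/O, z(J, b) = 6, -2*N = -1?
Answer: 72009/100 ≈ 720.09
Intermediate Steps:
N = ½ (N = -½*(-1) = ½ ≈ 0.50000)
u(O) = -2/O
j = 889 (j = -127*((41 - 91) + 43) = -127*(-50 + 43) = -127*(-7) = 889)
j*(N + u(-5))² = 889*(½ - 2/(-5))² = 889*(½ - 2*(-⅕))² = 889*(½ + ⅖)² = 889*(9/10)² = 889*(81/100) = 72009/100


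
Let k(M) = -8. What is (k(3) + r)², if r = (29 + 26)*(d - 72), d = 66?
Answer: 114244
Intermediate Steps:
r = -330 (r = (29 + 26)*(66 - 72) = 55*(-6) = -330)
(k(3) + r)² = (-8 - 330)² = (-338)² = 114244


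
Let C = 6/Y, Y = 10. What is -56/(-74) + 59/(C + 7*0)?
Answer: 10999/111 ≈ 99.090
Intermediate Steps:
C = 3/5 (C = 6/10 = 6*(1/10) = 3/5 ≈ 0.60000)
-56/(-74) + 59/(C + 7*0) = -56/(-74) + 59/(3/5 + 7*0) = -56*(-1/74) + 59/(3/5 + 0) = 28/37 + 59/(3/5) = 28/37 + 59*(5/3) = 28/37 + 295/3 = 10999/111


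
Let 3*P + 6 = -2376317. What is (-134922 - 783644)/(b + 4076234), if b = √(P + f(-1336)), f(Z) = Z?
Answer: -11232869881332/49847053248599 + 918566*I*√7140993/49847053248599 ≈ -0.22535 + 4.9244e-5*I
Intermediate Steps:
P = -2376323/3 (P = -2 + (⅓)*(-2376317) = -2 - 2376317/3 = -2376323/3 ≈ -7.9211e+5)
b = I*√7140993/3 (b = √(-2376323/3 - 1336) = √(-2380331/3) = I*√7140993/3 ≈ 890.75*I)
(-134922 - 783644)/(b + 4076234) = (-134922 - 783644)/(I*√7140993/3 + 4076234) = -918566/(4076234 + I*√7140993/3)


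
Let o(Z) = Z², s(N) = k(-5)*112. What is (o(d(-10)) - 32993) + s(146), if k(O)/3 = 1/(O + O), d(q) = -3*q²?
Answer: 284867/5 ≈ 56973.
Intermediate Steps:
k(O) = 3/(2*O) (k(O) = 3/(O + O) = 3/((2*O)) = 3*(1/(2*O)) = 3/(2*O))
s(N) = -168/5 (s(N) = ((3/2)/(-5))*112 = ((3/2)*(-⅕))*112 = -3/10*112 = -168/5)
(o(d(-10)) - 32993) + s(146) = ((-3*(-10)²)² - 32993) - 168/5 = ((-3*100)² - 32993) - 168/5 = ((-300)² - 32993) - 168/5 = (90000 - 32993) - 168/5 = 57007 - 168/5 = 284867/5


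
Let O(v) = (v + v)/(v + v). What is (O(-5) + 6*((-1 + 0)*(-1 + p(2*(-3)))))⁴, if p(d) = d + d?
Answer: 38950081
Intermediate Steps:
O(v) = 1 (O(v) = (2*v)/((2*v)) = (2*v)*(1/(2*v)) = 1)
p(d) = 2*d
(O(-5) + 6*((-1 + 0)*(-1 + p(2*(-3)))))⁴ = (1 + 6*((-1 + 0)*(-1 + 2*(2*(-3)))))⁴ = (1 + 6*(-(-1 + 2*(-6))))⁴ = (1 + 6*(-(-1 - 12)))⁴ = (1 + 6*(-1*(-13)))⁴ = (1 + 6*13)⁴ = (1 + 78)⁴ = 79⁴ = 38950081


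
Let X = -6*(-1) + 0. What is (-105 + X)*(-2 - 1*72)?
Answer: 7326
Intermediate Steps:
X = 6 (X = 6 + 0 = 6)
(-105 + X)*(-2 - 1*72) = (-105 + 6)*(-2 - 1*72) = -99*(-2 - 72) = -99*(-74) = 7326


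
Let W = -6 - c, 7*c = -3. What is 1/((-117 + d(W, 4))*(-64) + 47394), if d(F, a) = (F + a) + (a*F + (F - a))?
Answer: 7/399150 ≈ 1.7537e-5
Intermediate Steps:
c = -3/7 (c = (1/7)*(-3) = -3/7 ≈ -0.42857)
W = -39/7 (W = -6 - 1*(-3/7) = -6 + 3/7 = -39/7 ≈ -5.5714)
d(F, a) = 2*F + F*a (d(F, a) = (F + a) + (F*a + (F - a)) = (F + a) + (F - a + F*a) = 2*F + F*a)
1/((-117 + d(W, 4))*(-64) + 47394) = 1/((-117 - 39*(2 + 4)/7)*(-64) + 47394) = 1/((-117 - 39/7*6)*(-64) + 47394) = 1/((-117 - 234/7)*(-64) + 47394) = 1/(-1053/7*(-64) + 47394) = 1/(67392/7 + 47394) = 1/(399150/7) = 7/399150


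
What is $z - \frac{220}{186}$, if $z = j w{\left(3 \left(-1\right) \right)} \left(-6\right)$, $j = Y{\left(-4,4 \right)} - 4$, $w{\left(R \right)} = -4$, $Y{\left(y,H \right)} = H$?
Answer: $- \frac{110}{93} \approx -1.1828$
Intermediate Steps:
$j = 0$ ($j = 4 - 4 = 0$)
$z = 0$ ($z = 0 \left(-4\right) \left(-6\right) = 0 \left(-6\right) = 0$)
$z - \frac{220}{186} = 0 - \frac{220}{186} = 0 - \frac{110}{93} = - \frac{110}{93}$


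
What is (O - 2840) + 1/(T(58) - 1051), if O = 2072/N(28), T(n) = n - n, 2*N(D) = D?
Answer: -2829293/1051 ≈ -2692.0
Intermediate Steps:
N(D) = D/2
T(n) = 0
O = 148 (O = 2072/(((1/2)*28)) = 2072/14 = 2072*(1/14) = 148)
(O - 2840) + 1/(T(58) - 1051) = (148 - 2840) + 1/(0 - 1051) = -2692 + 1/(-1051) = -2692 - 1/1051 = -2829293/1051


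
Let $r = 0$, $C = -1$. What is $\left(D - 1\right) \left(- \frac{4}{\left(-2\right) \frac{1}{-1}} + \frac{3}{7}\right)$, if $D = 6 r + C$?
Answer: $\frac{22}{7} \approx 3.1429$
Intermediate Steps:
$D = -1$ ($D = 6 \cdot 0 - 1 = 0 - 1 = -1$)
$\left(D - 1\right) \left(- \frac{4}{\left(-2\right) \frac{1}{-1}} + \frac{3}{7}\right) = \left(-1 - 1\right) \left(- \frac{4}{\left(-2\right) \frac{1}{-1}} + \frac{3}{7}\right) = - 2 \left(- \frac{4}{\left(-2\right) \left(-1\right)} + 3 \cdot \frac{1}{7}\right) = - 2 \left(- \frac{4}{2} + \frac{3}{7}\right) = - 2 \left(\left(-4\right) \frac{1}{2} + \frac{3}{7}\right) = - 2 \left(-2 + \frac{3}{7}\right) = \left(-2\right) \left(- \frac{11}{7}\right) = \frac{22}{7}$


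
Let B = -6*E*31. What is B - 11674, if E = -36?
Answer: -4978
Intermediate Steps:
B = 6696 (B = -6*(-36)*31 = 216*31 = 6696)
B - 11674 = 6696 - 11674 = -4978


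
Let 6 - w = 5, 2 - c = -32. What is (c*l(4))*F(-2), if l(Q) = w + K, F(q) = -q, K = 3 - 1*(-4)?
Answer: 544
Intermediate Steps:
K = 7 (K = 3 + 4 = 7)
c = 34 (c = 2 - 1*(-32) = 2 + 32 = 34)
w = 1 (w = 6 - 1*5 = 6 - 5 = 1)
l(Q) = 8 (l(Q) = 1 + 7 = 8)
(c*l(4))*F(-2) = (34*8)*(-1*(-2)) = 272*2 = 544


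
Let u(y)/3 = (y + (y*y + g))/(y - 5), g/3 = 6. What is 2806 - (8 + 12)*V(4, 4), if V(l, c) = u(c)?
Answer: 5086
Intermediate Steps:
g = 18 (g = 3*6 = 18)
u(y) = 3*(18 + y + y²)/(-5 + y) (u(y) = 3*((y + (y*y + 18))/(y - 5)) = 3*((y + (y² + 18))/(-5 + y)) = 3*((y + (18 + y²))/(-5 + y)) = 3*((18 + y + y²)/(-5 + y)) = 3*(18 + y + y²)/(-5 + y))
V(l, c) = 3*(18 + c + c²)/(-5 + c)
2806 - (8 + 12)*V(4, 4) = 2806 - (8 + 12)*3*(18 + 4 + 4²)/(-5 + 4) = 2806 - 20*3*(18 + 4 + 16)/(-1) = 2806 - 20*3*(-1)*38 = 2806 - 20*(-114) = 2806 - 1*(-2280) = 2806 + 2280 = 5086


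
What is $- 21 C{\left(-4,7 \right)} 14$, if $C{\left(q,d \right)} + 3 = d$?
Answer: $-1176$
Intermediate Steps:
$C{\left(q,d \right)} = -3 + d$
$- 21 C{\left(-4,7 \right)} 14 = - 21 \left(-3 + 7\right) 14 = \left(-21\right) 4 \cdot 14 = \left(-84\right) 14 = -1176$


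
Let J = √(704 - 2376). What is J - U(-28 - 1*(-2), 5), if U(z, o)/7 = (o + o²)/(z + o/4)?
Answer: 280/33 + 2*I*√418 ≈ 8.4848 + 40.89*I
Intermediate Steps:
U(z, o) = 7*(o + o²)/(z + o/4) (U(z, o) = 7*((o + o²)/(z + o/4)) = 7*(o + o²)/(z + o/4))
J = 2*I*√418 (J = √(-1672) = 2*I*√418 ≈ 40.89*I)
J - U(-28 - 1*(-2), 5) = 2*I*√418 - 28*5*(1 + 5)/(5 + 4*(-28 - 1*(-2))) = 2*I*√418 - 28*5*6/(5 + 4*(-28 + 2)) = 2*I*√418 - 28*5*6/(5 + 4*(-26)) = 2*I*√418 - 28*5*6/(5 - 104) = 2*I*√418 - 28*5*6/(-99) = 2*I*√418 - 28*5*(-1)*6/99 = 2*I*√418 - 1*(-280/33) = 2*I*√418 + 280/33 = 280/33 + 2*I*√418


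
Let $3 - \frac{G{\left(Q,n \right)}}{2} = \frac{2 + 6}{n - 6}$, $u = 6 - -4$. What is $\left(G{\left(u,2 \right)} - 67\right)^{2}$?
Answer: $3249$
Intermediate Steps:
$u = 10$ ($u = 6 + 4 = 10$)
$G{\left(Q,n \right)} = 6 - \frac{16}{-6 + n}$ ($G{\left(Q,n \right)} = 6 - 2 \frac{2 + 6}{n - 6} = 6 - 2 \frac{8}{-6 + n} = 6 - \frac{16}{-6 + n}$)
$\left(G{\left(u,2 \right)} - 67\right)^{2} = \left(\frac{2 \left(-26 + 3 \cdot 2\right)}{-6 + 2} - 67\right)^{2} = \left(\frac{2 \left(-26 + 6\right)}{-4} - 67\right)^{2} = \left(2 \left(- \frac{1}{4}\right) \left(-20\right) - 67\right)^{2} = \left(10 - 67\right)^{2} = \left(-57\right)^{2} = 3249$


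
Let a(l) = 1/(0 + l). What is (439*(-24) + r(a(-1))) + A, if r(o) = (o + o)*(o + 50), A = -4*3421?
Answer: -24318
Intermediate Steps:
A = -13684
a(l) = 1/l
r(o) = 2*o*(50 + o) (r(o) = (2*o)*(50 + o) = 2*o*(50 + o))
(439*(-24) + r(a(-1))) + A = (439*(-24) + 2*(50 + 1/(-1))/(-1)) - 13684 = (-10536 + 2*(-1)*(50 - 1)) - 13684 = (-10536 + 2*(-1)*49) - 13684 = (-10536 - 98) - 13684 = -10634 - 13684 = -24318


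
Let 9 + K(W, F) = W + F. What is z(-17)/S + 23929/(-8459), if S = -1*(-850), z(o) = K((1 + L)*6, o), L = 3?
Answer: -10178284/3595075 ≈ -2.8312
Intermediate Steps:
K(W, F) = -9 + F + W (K(W, F) = -9 + (W + F) = -9 + (F + W) = -9 + F + W)
z(o) = 15 + o (z(o) = -9 + o + (1 + 3)*6 = -9 + o + 4*6 = -9 + o + 24 = 15 + o)
S = 850
z(-17)/S + 23929/(-8459) = (15 - 17)/850 + 23929/(-8459) = -2*1/850 + 23929*(-1/8459) = -1/425 - 23929/8459 = -10178284/3595075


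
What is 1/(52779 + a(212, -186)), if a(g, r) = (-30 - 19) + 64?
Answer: 1/52794 ≈ 1.8942e-5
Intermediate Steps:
a(g, r) = 15 (a(g, r) = -49 + 64 = 15)
1/(52779 + a(212, -186)) = 1/(52779 + 15) = 1/52794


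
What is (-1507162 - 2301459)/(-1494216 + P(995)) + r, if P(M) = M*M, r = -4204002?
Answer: -2119616163761/504191 ≈ -4.2040e+6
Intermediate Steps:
P(M) = M²
(-1507162 - 2301459)/(-1494216 + P(995)) + r = (-1507162 - 2301459)/(-1494216 + 995²) - 4204002 = -3808621/(-1494216 + 990025) - 4204002 = -3808621/(-504191) - 4204002 = -3808621*(-1/504191) - 4204002 = 3808621/504191 - 4204002 = -2119616163761/504191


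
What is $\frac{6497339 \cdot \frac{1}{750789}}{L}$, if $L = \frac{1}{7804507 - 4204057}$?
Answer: $\frac{12556813850}{403} \approx 3.1158 \cdot 10^{7}$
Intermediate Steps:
$L = \frac{1}{3600450} \approx 2.7774 \cdot 10^{-7}$
$\frac{6497339 \cdot \frac{1}{750789}}{L} = \frac{6497339}{750789} \frac{1}{\frac{1}{3600450}} = 6497339 \cdot \frac{1}{750789} \cdot 3600450 = \frac{282493}{32643} \cdot 3600450 = \frac{12556813850}{403}$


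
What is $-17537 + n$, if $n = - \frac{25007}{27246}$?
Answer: $- \frac{477838109}{27246} \approx -17538.0$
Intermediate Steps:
$n = - \frac{25007}{27246}$ ($n = \left(-25007\right) \frac{1}{27246} = - \frac{25007}{27246} \approx -0.91782$)
$-17537 + n = -17537 - \frac{25007}{27246} = - \frac{477838109}{27246}$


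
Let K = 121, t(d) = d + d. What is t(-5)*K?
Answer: -1210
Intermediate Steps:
t(d) = 2*d
t(-5)*K = (2*(-5))*121 = -10*121 = -1210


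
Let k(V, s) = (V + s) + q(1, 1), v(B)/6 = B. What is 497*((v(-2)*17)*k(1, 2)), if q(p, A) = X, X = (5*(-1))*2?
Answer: 709716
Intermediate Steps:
v(B) = 6*B
X = -10 (X = -5*2 = -10)
q(p, A) = -10
k(V, s) = -10 + V + s (k(V, s) = (V + s) - 10 = -10 + V + s)
497*((v(-2)*17)*k(1, 2)) = 497*(((6*(-2))*17)*(-10 + 1 + 2)) = 497*(-12*17*(-7)) = 497*(-204*(-7)) = 497*1428 = 709716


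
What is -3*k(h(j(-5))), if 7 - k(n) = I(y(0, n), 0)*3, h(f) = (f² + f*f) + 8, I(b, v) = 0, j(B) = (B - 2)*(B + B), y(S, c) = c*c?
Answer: -21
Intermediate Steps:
y(S, c) = c²
j(B) = 2*B*(-2 + B) (j(B) = (-2 + B)*(2*B) = 2*B*(-2 + B))
h(f) = 8 + 2*f² (h(f) = (f² + f²) + 8 = 2*f² + 8 = 8 + 2*f²)
k(n) = 7 (k(n) = 7 - 0*3 = 7 - 1*0 = 7 + 0 = 7)
-3*k(h(j(-5))) = -3*7 = -21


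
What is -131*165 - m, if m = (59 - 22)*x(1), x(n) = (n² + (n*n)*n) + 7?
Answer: -21948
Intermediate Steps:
x(n) = 7 + n² + n³ (x(n) = (n² + n²*n) + 7 = (n² + n³) + 7 = 7 + n² + n³)
m = 333 (m = (59 - 22)*(7 + 1² + 1³) = 37*(7 + 1 + 1) = 37*9 = 333)
-131*165 - m = -131*165 - 1*333 = -21615 - 333 = -21948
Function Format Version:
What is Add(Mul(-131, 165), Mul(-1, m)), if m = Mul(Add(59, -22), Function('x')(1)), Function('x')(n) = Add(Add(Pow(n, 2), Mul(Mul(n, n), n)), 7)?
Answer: -21948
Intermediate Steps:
Function('x')(n) = Add(7, Pow(n, 2), Pow(n, 3)) (Function('x')(n) = Add(Add(Pow(n, 2), Mul(Pow(n, 2), n)), 7) = Add(Add(Pow(n, 2), Pow(n, 3)), 7) = Add(7, Pow(n, 2), Pow(n, 3)))
m = 333 (m = Mul(Add(59, -22), Add(7, Pow(1, 2), Pow(1, 3))) = Mul(37, Add(7, 1, 1)) = Mul(37, 9) = 333)
Add(Mul(-131, 165), Mul(-1, m)) = Add(Mul(-131, 165), Mul(-1, 333)) = Add(-21615, -333) = -21948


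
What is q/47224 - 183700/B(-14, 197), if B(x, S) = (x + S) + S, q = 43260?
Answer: -108232625/224314 ≈ -482.50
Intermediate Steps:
B(x, S) = x + 2*S (B(x, S) = (S + x) + S = x + 2*S)
q/47224 - 183700/B(-14, 197) = 43260/47224 - 183700/(-14 + 2*197) = 43260*(1/47224) - 183700/(-14 + 394) = 10815/11806 - 183700/380 = 10815/11806 - 183700*1/380 = 10815/11806 - 9185/19 = -108232625/224314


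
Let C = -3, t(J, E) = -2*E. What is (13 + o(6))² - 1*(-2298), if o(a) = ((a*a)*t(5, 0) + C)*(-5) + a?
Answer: 3454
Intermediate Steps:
o(a) = 15 + a (o(a) = ((a*a)*(-2*0) - 3)*(-5) + a = (a²*0 - 3)*(-5) + a = (0 - 3)*(-5) + a = -3*(-5) + a = 15 + a)
(13 + o(6))² - 1*(-2298) = (13 + (15 + 6))² - 1*(-2298) = (13 + 21)² + 2298 = 34² + 2298 = 1156 + 2298 = 3454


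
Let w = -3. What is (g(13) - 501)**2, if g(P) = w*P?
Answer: 291600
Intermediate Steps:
g(P) = -3*P
(g(13) - 501)**2 = (-3*13 - 501)**2 = (-39 - 501)**2 = (-540)**2 = 291600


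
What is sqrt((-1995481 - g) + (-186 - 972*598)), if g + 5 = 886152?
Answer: I*sqrt(3463070) ≈ 1860.9*I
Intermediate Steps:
g = 886147 (g = -5 + 886152 = 886147)
sqrt((-1995481 - g) + (-186 - 972*598)) = sqrt((-1995481 - 1*886147) + (-186 - 972*598)) = sqrt((-1995481 - 886147) + (-186 - 581256)) = sqrt(-2881628 - 581442) = sqrt(-3463070) = I*sqrt(3463070)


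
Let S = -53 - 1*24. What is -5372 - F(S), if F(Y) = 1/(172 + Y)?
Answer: -510341/95 ≈ -5372.0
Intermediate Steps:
S = -77 (S = -53 - 24 = -77)
-5372 - F(S) = -5372 - 1/(172 - 77) = -5372 - 1/95 = -510341/95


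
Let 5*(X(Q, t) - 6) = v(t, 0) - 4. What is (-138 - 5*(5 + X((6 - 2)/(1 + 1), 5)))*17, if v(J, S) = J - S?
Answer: -3298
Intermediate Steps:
X(Q, t) = 26/5 + t/5 (X(Q, t) = 6 + ((t - 1*0) - 4)/5 = 6 + ((t + 0) - 4)/5 = 6 + (t - 4)/5 = 6 + (-4 + t)/5 = 6 + (-⅘ + t/5) = 26/5 + t/5)
(-138 - 5*(5 + X((6 - 2)/(1 + 1), 5)))*17 = (-138 - 5*(5 + (26/5 + (⅕)*5)))*17 = (-138 - 5*(5 + (26/5 + 1)))*17 = (-138 - 5*(5 + 31/5))*17 = (-138 - 5*56/5)*17 = (-138 - 56)*17 = -194*17 = -3298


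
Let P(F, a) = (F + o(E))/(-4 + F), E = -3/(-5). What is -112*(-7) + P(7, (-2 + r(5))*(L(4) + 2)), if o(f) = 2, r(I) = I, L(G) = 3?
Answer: 787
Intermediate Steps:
E = ⅗ (E = -3*(-⅕) = ⅗ ≈ 0.60000)
P(F, a) = (2 + F)/(-4 + F) (P(F, a) = (F + 2)/(-4 + F) = (2 + F)/(-4 + F))
-112*(-7) + P(7, (-2 + r(5))*(L(4) + 2)) = -112*(-7) + (2 + 7)/(-4 + 7) = 784 + 9/3 = 784 + (⅓)*9 = 784 + 3 = 787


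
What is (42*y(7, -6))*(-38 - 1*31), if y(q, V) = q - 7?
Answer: 0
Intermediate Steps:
y(q, V) = -7 + q
(42*y(7, -6))*(-38 - 1*31) = (42*(-7 + 7))*(-38 - 1*31) = (42*0)*(-38 - 31) = 0*(-69) = 0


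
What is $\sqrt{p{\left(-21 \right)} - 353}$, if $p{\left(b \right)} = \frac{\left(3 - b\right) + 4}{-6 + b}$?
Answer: $\frac{11 i \sqrt{237}}{9} \approx 18.816 i$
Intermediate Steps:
$p{\left(b \right)} = \frac{7 - b}{-6 + b}$
$\sqrt{p{\left(-21 \right)} - 353} = \sqrt{\frac{7 - -21}{-6 - 21} - 353} = \sqrt{\frac{7 + 21}{-27} - 353} = \sqrt{\left(- \frac{1}{27}\right) 28 - 353} = \sqrt{- \frac{28}{27} - 353} = \sqrt{- \frac{9559}{27}} = \frac{11 i \sqrt{237}}{9}$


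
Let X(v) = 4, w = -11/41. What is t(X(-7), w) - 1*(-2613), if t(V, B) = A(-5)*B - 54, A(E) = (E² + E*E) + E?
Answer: 104424/41 ≈ 2546.9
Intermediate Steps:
w = -11/41 (w = -11*1/41 = -11/41 ≈ -0.26829)
A(E) = E + 2*E² (A(E) = (E² + E²) + E = 2*E² + E = E + 2*E²)
t(V, B) = -54 + 45*B (t(V, B) = (-5*(1 + 2*(-5)))*B - 54 = (-5*(1 - 10))*B - 54 = (-5*(-9))*B - 54 = 45*B - 54 = -54 + 45*B)
t(X(-7), w) - 1*(-2613) = (-54 + 45*(-11/41)) - 1*(-2613) = (-54 - 495/41) + 2613 = -2709/41 + 2613 = 104424/41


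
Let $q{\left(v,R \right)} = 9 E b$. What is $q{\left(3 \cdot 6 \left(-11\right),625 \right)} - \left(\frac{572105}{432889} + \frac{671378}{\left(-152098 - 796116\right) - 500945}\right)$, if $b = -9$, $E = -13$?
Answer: $\frac{660034775880950}{627324990351} \approx 1052.1$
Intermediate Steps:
$q{\left(v,R \right)} = 1053$ ($q{\left(v,R \right)} = 9 \left(-13\right) \left(-9\right) = \left(-117\right) \left(-9\right) = 1053$)
$q{\left(3 \cdot 6 \left(-11\right),625 \right)} - \left(\frac{572105}{432889} + \frac{671378}{\left(-152098 - 796116\right) - 500945}\right) = 1053 - \left(\frac{572105}{432889} + \frac{671378}{\left(-152098 - 796116\right) - 500945}\right) = 1053 - \left(\frac{572105}{432889} + \frac{671378}{-948214 - 500945}\right) = 1053 - \left(\frac{572105}{432889} + \frac{671378}{-1449159}\right) = 1053 - \frac{538438958653}{627324990351} = \frac{660034775880950}{627324990351}$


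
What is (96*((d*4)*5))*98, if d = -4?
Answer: -752640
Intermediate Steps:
(96*((d*4)*5))*98 = (96*(-4*4*5))*98 = (96*(-16*5))*98 = (96*(-80))*98 = -7680*98 = -752640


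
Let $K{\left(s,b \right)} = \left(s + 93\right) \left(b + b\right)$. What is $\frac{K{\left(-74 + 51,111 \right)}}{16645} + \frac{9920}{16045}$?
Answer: $\frac{16578308}{10682761} \approx 1.5519$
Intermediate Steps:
$K{\left(s,b \right)} = 2 b \left(93 + s\right)$ ($K{\left(s,b \right)} = \left(93 + s\right) 2 b = 2 b \left(93 + s\right)$)
$\frac{K{\left(-74 + 51,111 \right)}}{16645} + \frac{9920}{16045} = \frac{2 \cdot 111 \left(93 + \left(-74 + 51\right)\right)}{16645} + \frac{9920}{16045} = 2 \cdot 111 \left(93 - 23\right) \frac{1}{16645} + 9920 \cdot \frac{1}{16045} = 2 \cdot 111 \cdot 70 \cdot \frac{1}{16645} + \frac{1984}{3209} = 15540 \cdot \frac{1}{16645} + \frac{1984}{3209} = \frac{3108}{3329} + \frac{1984}{3209} = \frac{16578308}{10682761}$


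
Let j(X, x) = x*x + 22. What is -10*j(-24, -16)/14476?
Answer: -695/3619 ≈ -0.19204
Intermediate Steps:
j(X, x) = 22 + x² (j(X, x) = x² + 22 = 22 + x²)
-10*j(-24, -16)/14476 = -10*(22 + (-16)²)/14476 = -10*(22 + 256)*(1/14476) = -10*278*(1/14476) = -2780*1/14476 = -695/3619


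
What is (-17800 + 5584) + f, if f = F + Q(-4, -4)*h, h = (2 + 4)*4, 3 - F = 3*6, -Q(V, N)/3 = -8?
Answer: -11655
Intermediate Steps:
Q(V, N) = 24 (Q(V, N) = -3*(-8) = 24)
F = -15 (F = 3 - 3*6 = 3 - 1*18 = 3 - 18 = -15)
h = 24 (h = 6*4 = 24)
f = 561 (f = -15 + 24*24 = -15 + 576 = 561)
(-17800 + 5584) + f = (-17800 + 5584) + 561 = -12216 + 561 = -11655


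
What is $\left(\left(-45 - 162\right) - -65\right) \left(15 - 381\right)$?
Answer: $51972$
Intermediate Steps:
$\left(\left(-45 - 162\right) - -65\right) \left(15 - 381\right) = \left(\left(-45 - 162\right) + 65\right) \left(-366\right) = \left(-207 + 65\right) \left(-366\right) = \left(-142\right) \left(-366\right) = 51972$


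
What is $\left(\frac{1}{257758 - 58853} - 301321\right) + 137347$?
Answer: $- \frac{32615248469}{198905} \approx -1.6397 \cdot 10^{5}$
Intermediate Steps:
$\left(\frac{1}{257758 - 58853} - 301321\right) + 137347 = \left(\frac{1}{198905} - 301321\right) + 137347 = - \frac{59934253504}{198905} + 137347 = - \frac{32615248469}{198905}$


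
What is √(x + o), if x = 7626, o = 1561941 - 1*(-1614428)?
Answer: √3183995 ≈ 1784.4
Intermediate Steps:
o = 3176369 (o = 1561941 + 1614428 = 3176369)
√(x + o) = √(7626 + 3176369) = √3183995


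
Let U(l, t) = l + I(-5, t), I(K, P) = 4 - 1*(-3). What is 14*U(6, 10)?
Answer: 182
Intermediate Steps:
I(K, P) = 7 (I(K, P) = 4 + 3 = 7)
U(l, t) = 7 + l (U(l, t) = l + 7 = 7 + l)
14*U(6, 10) = 14*(7 + 6) = 14*13 = 182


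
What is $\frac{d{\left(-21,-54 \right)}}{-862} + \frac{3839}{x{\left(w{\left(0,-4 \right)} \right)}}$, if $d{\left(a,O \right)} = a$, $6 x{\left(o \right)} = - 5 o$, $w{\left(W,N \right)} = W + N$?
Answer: $\frac{2481966}{2155} \approx 1151.7$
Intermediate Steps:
$w{\left(W,N \right)} = N + W$
$x{\left(o \right)} = - \frac{5 o}{6}$ ($x{\left(o \right)} = \frac{\left(-5\right) o}{6} = - \frac{5 o}{6}$)
$\frac{d{\left(-21,-54 \right)}}{-862} + \frac{3839}{x{\left(w{\left(0,-4 \right)} \right)}} = - \frac{21}{-862} + \frac{3839}{\left(- \frac{5}{6}\right) \left(-4 + 0\right)} = \left(-21\right) \left(- \frac{1}{862}\right) + \frac{3839}{\left(- \frac{5}{6}\right) \left(-4\right)} = \frac{21}{862} + \frac{3839}{\frac{10}{3}} = \frac{21}{862} + 3839 \cdot \frac{3}{10} = \frac{21}{862} + \frac{11517}{10} = \frac{2481966}{2155}$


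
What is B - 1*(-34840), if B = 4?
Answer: 34844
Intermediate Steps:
B - 1*(-34840) = 4 - 1*(-34840) = 4 + 34840 = 34844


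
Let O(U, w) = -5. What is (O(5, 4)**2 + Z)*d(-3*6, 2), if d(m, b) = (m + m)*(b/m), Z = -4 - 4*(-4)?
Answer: 148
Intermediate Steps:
Z = 12 (Z = -4 + 16 = 12)
d(m, b) = 2*b (d(m, b) = (2*m)*(b/m) = 2*b)
(O(5, 4)**2 + Z)*d(-3*6, 2) = ((-5)**2 + 12)*(2*2) = (25 + 12)*4 = 37*4 = 148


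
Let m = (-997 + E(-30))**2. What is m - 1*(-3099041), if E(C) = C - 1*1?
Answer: 4155825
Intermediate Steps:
E(C) = -1 + C (E(C) = C - 1 = -1 + C)
m = 1056784 (m = (-997 + (-1 - 30))**2 = (-997 - 31)**2 = (-1028)**2 = 1056784)
m - 1*(-3099041) = 1056784 - 1*(-3099041) = 1056784 + 3099041 = 4155825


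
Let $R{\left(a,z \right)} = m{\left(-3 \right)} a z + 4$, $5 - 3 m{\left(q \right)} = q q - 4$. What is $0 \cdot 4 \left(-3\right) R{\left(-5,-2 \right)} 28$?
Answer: $0$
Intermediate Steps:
$m{\left(q \right)} = 3 - \frac{q^{2}}{3}$ ($m{\left(q \right)} = \frac{5}{3} - \frac{q q - 4}{3} = \frac{5}{3} - \frac{q^{2} - 4}{3} = \frac{5}{3} - \frac{-4 + q^{2}}{3} = \frac{5}{3} - \left(- \frac{4}{3} + \frac{q^{2}}{3}\right) = 3 - \frac{q^{2}}{3}$)
$R{\left(a,z \right)} = 4$ ($R{\left(a,z \right)} = \left(3 - \frac{\left(-3\right)^{2}}{3}\right) a z + 4 = \left(3 - 3\right) a z + 4 = 0 a z + 4 = 0 z + 4 = 0 + 4 = 4$)
$0 \cdot 4 \left(-3\right) R{\left(-5,-2 \right)} 28 = 0 \cdot 4 \left(-3\right) 4 \cdot 28 = 0 \left(\left(-12\right) 4\right) 28 = 0 \left(-48\right) 28 = 0 \cdot 28 = 0$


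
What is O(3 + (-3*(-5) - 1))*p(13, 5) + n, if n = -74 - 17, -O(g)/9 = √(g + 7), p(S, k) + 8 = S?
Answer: -91 - 90*√6 ≈ -311.45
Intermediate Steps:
p(S, k) = -8 + S
O(g) = -9*√(7 + g) (O(g) = -9*√(g + 7) = -9*√(7 + g))
n = -91
O(3 + (-3*(-5) - 1))*p(13, 5) + n = (-9*√(7 + (3 + (-3*(-5) - 1))))*(-8 + 13) - 91 = -9*√(7 + (3 + (15 - 1)))*5 - 91 = -9*√(7 + (3 + 14))*5 - 91 = -9*√(7 + 17)*5 - 91 = -18*√6*5 - 91 = -90*√6 - 91 = -91 - 90*√6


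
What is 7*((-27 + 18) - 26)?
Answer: -245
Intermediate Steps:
7*((-27 + 18) - 26) = 7*(-9 - 26) = 7*(-35) = -245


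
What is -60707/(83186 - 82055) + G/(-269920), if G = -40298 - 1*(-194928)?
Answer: -236584571/4361136 ≈ -54.248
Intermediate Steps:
G = 154630 (G = -40298 + 194928 = 154630)
-60707/(83186 - 82055) + G/(-269920) = -60707/(83186 - 82055) + 154630/(-269920) = -60707/1131 + 154630*(-1/269920) = -60707*1/1131 - 2209/3856 = -60707/1131 - 2209/3856 = -236584571/4361136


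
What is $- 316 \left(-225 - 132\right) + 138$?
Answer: $112950$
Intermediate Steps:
$- 316 \left(-225 - 132\right) + 138 = \left(-316\right) \left(-357\right) + 138 = 112812 + 138 = 112950$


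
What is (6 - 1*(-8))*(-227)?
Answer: -3178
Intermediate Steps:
(6 - 1*(-8))*(-227) = (6 + 8)*(-227) = 14*(-227) = -3178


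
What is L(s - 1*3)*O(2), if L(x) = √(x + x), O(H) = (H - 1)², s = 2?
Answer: I*√2 ≈ 1.4142*I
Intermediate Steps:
O(H) = (-1 + H)²
L(x) = √2*√x (L(x) = √(2*x) = √2*√x)
L(s - 1*3)*O(2) = (√2*√(2 - 1*3))*(-1 + 2)² = (√2*√(2 - 3))*1² = (√2*√(-1))*1 = (√2*I)*1 = (I*√2)*1 = I*√2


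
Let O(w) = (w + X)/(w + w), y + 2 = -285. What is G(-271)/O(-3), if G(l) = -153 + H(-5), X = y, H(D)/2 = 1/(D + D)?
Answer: -2298/725 ≈ -3.1697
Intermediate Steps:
y = -287 (y = -2 - 285 = -287)
H(D) = 1/D (H(D) = 2/(D + D) = 2/((2*D)) = 2*(1/(2*D)) = 1/D)
X = -287
G(l) = -766/5 (G(l) = -153 + 1/(-5) = -153 - ⅕ = -766/5)
O(w) = (-287 + w)/(2*w) (O(w) = (w - 287)/(w + w) = (-287 + w)/((2*w)) = (-287 + w)*(1/(2*w)) = (-287 + w)/(2*w))
G(-271)/O(-3) = -766*(-6/(-287 - 3))/5 = -766/(5*((½)*(-⅓)*(-290))) = -766/(5*145/3) = -766/5*3/145 = -2298/725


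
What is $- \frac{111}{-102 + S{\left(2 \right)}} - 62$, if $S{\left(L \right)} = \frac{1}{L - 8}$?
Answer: $- \frac{37340}{613} \approx -60.914$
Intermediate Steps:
$S{\left(L \right)} = \frac{1}{-8 + L}$
$- \frac{111}{-102 + S{\left(2 \right)}} - 62 = - \frac{111}{-102 + \frac{1}{-8 + 2}} - 62 = - \frac{111}{-102 + \frac{1}{-6}} - 62 = - \frac{111}{-102 - \frac{1}{6}} - 62 = - \frac{111}{- \frac{613}{6}} - 62 = \left(-111\right) \left(- \frac{6}{613}\right) - 62 = \frac{666}{613} - 62 = - \frac{37340}{613}$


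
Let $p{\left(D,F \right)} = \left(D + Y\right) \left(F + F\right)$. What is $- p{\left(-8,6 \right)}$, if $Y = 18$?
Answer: $-120$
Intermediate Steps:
$p{\left(D,F \right)} = 2 F \left(18 + D\right)$ ($p{\left(D,F \right)} = \left(D + 18\right) \left(F + F\right) = \left(18 + D\right) 2 F = 2 F \left(18 + D\right)$)
$- p{\left(-8,6 \right)} = - 2 \cdot 6 \left(18 - 8\right) = - 2 \cdot 6 \cdot 10 = \left(-1\right) 120 = -120$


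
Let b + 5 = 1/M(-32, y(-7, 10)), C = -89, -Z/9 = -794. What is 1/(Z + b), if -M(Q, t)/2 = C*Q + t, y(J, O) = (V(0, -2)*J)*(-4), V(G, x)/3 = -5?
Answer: 4856/34676695 ≈ 0.00014004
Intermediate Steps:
Z = 7146 (Z = -9*(-794) = 7146)
V(G, x) = -15 (V(G, x) = 3*(-5) = -15)
y(J, O) = 60*J (y(J, O) = -15*J*(-4) = 60*J)
M(Q, t) = -2*t + 178*Q (M(Q, t) = -2*(-89*Q + t) = -2*(t - 89*Q) = -2*t + 178*Q)
b = -24281/4856 (b = -5 + 1/(-120*(-7) + 178*(-32)) = -5 + 1/(-2*(-420) - 5696) = -5 + 1/(840 - 5696) = -5 + 1/(-4856) = -5 - 1/4856 = -24281/4856 ≈ -5.0002)
1/(Z + b) = 1/(7146 - 24281/4856) = 1/(34676695/4856) = 4856/34676695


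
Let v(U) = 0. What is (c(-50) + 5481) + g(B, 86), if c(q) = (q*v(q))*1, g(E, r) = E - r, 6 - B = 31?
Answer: 5370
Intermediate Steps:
B = -25 (B = 6 - 1*31 = 6 - 31 = -25)
c(q) = 0 (c(q) = (q*0)*1 = 0*1 = 0)
(c(-50) + 5481) + g(B, 86) = (0 + 5481) + (-25 - 1*86) = 5481 + (-25 - 86) = 5481 - 111 = 5370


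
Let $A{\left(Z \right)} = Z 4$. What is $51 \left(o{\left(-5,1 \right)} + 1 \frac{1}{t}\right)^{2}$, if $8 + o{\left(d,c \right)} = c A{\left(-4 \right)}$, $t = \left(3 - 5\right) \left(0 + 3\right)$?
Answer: $\frac{357425}{12} \approx 29785.0$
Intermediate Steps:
$A{\left(Z \right)} = 4 Z$
$t = -6$ ($t = \left(-2\right) 3 = -6$)
$o{\left(d,c \right)} = -8 - 16 c$ ($o{\left(d,c \right)} = -8 + c 4 \left(-4\right) = -8 + c \left(-16\right) = -8 - 16 c$)
$51 \left(o{\left(-5,1 \right)} + 1 \frac{1}{t}\right)^{2} = 51 \left(\left(-8 - 16\right) + 1 \frac{1}{-6}\right)^{2} = 51 \left(\left(-8 - 16\right) + 1 \left(- \frac{1}{6}\right)\right)^{2} = 51 \left(-24 - \frac{1}{6}\right)^{2} = 51 \left(- \frac{145}{6}\right)^{2} = 51 \cdot \frac{21025}{36} = \frac{357425}{12}$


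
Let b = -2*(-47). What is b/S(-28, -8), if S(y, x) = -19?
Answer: -94/19 ≈ -4.9474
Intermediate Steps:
b = 94
b/S(-28, -8) = 94/(-19) = 94*(-1/19) = -94/19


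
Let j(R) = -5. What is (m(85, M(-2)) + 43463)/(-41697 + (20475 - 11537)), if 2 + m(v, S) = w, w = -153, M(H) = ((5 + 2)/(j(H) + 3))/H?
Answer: -43308/32759 ≈ -1.3220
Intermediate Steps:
M(H) = -7/(2*H) (M(H) = ((5 + 2)/(-5 + 3))/H = (7/(-2))/H = (7*(-½))/H = -7/(2*H))
m(v, S) = -155 (m(v, S) = -2 - 153 = -155)
(m(85, M(-2)) + 43463)/(-41697 + (20475 - 11537)) = (-155 + 43463)/(-41697 + (20475 - 11537)) = 43308/(-41697 + 8938) = 43308/(-32759) = 43308*(-1/32759) = -43308/32759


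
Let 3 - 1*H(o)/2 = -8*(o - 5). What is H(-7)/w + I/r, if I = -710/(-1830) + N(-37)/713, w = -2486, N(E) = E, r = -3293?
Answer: 39904555235/534076512321 ≈ 0.074717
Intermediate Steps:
I = 43852/130479 (I = -710/(-1830) - 37/713 = -710*(-1/1830) - 37*1/713 = 71/183 - 37/713 = 43852/130479 ≈ 0.33608)
H(o) = -74 + 16*o (H(o) = 6 - (-16)*(o - 5) = 6 - (-16)*(-5 + o) = 6 - 2*(40 - 8*o) = 6 + (-80 + 16*o) = -74 + 16*o)
H(-7)/w + I/r = (-74 + 16*(-7))/(-2486) + (43852/130479)/(-3293) = (-74 - 112)*(-1/2486) + (43852/130479)*(-1/3293) = -186*(-1/2486) - 43852/429667347 = 93/1243 - 43852/429667347 = 39904555235/534076512321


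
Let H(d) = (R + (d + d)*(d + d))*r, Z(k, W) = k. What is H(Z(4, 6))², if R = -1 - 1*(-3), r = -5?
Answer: 108900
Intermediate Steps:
R = 2 (R = -1 + 3 = 2)
H(d) = -10 - 20*d² (H(d) = (2 + (d + d)*(d + d))*(-5) = (2 + (2*d)*(2*d))*(-5) = (2 + 4*d²)*(-5) = -10 - 20*d²)
H(Z(4, 6))² = (-10 - 20*4²)² = (-10 - 20*16)² = (-10 - 320)² = (-330)² = 108900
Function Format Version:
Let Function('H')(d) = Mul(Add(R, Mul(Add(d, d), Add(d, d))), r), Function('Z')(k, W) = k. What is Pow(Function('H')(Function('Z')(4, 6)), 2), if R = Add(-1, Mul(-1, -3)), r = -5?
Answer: 108900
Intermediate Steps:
R = 2 (R = Add(-1, 3) = 2)
Function('H')(d) = Add(-10, Mul(-20, Pow(d, 2))) (Function('H')(d) = Mul(Add(2, Mul(Add(d, d), Add(d, d))), -5) = Mul(Add(2, Mul(Mul(2, d), Mul(2, d))), -5) = Mul(Add(2, Mul(4, Pow(d, 2))), -5) = Add(-10, Mul(-20, Pow(d, 2))))
Pow(Function('H')(Function('Z')(4, 6)), 2) = Pow(Add(-10, Mul(-20, Pow(4, 2))), 2) = Pow(Add(-10, Mul(-20, 16)), 2) = Pow(Add(-10, -320), 2) = Pow(-330, 2) = 108900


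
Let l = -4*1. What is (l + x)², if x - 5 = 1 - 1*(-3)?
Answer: 25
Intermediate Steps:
x = 9 (x = 5 + (1 - 1*(-3)) = 5 + (1 + 3) = 5 + 4 = 9)
l = -4
(l + x)² = (-4 + 9)² = 5² = 25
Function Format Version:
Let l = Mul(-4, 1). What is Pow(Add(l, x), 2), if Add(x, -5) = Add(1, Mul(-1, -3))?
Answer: 25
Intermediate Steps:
x = 9 (x = Add(5, Add(1, Mul(-1, -3))) = Add(5, Add(1, 3)) = Add(5, 4) = 9)
l = -4
Pow(Add(l, x), 2) = Pow(Add(-4, 9), 2) = Pow(5, 2) = 25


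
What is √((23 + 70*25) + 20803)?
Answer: 4*√1411 ≈ 150.25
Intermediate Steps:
√((23 + 70*25) + 20803) = √((23 + 1750) + 20803) = √(1773 + 20803) = √22576 = 4*√1411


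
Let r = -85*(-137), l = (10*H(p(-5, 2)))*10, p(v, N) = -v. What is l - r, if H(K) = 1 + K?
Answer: -11045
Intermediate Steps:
l = 600 (l = (10*(1 - 1*(-5)))*10 = (10*(1 + 5))*10 = (10*6)*10 = 60*10 = 600)
r = 11645
l - r = 600 - 1*11645 = 600 - 11645 = -11045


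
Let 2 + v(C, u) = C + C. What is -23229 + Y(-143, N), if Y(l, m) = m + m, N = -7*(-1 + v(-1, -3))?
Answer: -23159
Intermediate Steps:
v(C, u) = -2 + 2*C (v(C, u) = -2 + (C + C) = -2 + 2*C)
N = 35 (N = -7*(-1 + (-2 + 2*(-1))) = -7*(-1 + (-2 - 2)) = -7*(-1 - 4) = -7*(-5) = 35)
Y(l, m) = 2*m
-23229 + Y(-143, N) = -23229 + 2*35 = -23229 + 70 = -23159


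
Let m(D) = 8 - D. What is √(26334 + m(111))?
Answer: √26231 ≈ 161.96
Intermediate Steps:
√(26334 + m(111)) = √(26334 + (8 - 1*111)) = √(26334 + (8 - 111)) = √(26334 - 103) = √26231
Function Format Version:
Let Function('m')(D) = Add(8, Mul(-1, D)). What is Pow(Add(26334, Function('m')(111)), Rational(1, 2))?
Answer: Pow(26231, Rational(1, 2)) ≈ 161.96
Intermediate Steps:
Pow(Add(26334, Function('m')(111)), Rational(1, 2)) = Pow(Add(26334, Add(8, Mul(-1, 111))), Rational(1, 2)) = Pow(Add(26334, Add(8, -111)), Rational(1, 2)) = Pow(Add(26334, -103), Rational(1, 2)) = Pow(26231, Rational(1, 2))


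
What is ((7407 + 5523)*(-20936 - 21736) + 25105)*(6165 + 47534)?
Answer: -29627019289645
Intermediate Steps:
((7407 + 5523)*(-20936 - 21736) + 25105)*(6165 + 47534) = (12930*(-42672) + 25105)*53699 = (-551748960 + 25105)*53699 = -551723855*53699 = -29627019289645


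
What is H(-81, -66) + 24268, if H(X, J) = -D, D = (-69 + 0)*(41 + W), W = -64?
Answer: 22681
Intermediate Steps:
D = 1587 (D = (-69 + 0)*(41 - 64) = -69*(-23) = 1587)
H(X, J) = -1587 (H(X, J) = -1*1587 = -1587)
H(-81, -66) + 24268 = -1587 + 24268 = 22681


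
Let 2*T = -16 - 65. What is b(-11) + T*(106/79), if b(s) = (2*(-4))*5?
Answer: -7453/79 ≈ -94.342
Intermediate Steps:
b(s) = -40 (b(s) = -8*5 = -40)
T = -81/2 (T = (-16 - 65)/2 = (½)*(-81) = -81/2 ≈ -40.500)
b(-11) + T*(106/79) = -40 - 4293/79 = -7453/79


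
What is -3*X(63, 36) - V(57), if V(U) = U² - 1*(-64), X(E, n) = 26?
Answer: -3391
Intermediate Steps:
V(U) = 64 + U² (V(U) = U² + 64 = 64 + U²)
-3*X(63, 36) - V(57) = -3*26 - (64 + 57²) = -78 - (64 + 3249) = -78 - 1*3313 = -78 - 3313 = -3391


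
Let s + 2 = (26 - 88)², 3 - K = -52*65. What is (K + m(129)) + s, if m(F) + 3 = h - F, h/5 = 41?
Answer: 7298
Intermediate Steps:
h = 205 (h = 5*41 = 205)
K = 3383 (K = 3 - (-52)*65 = 3 - 1*(-3380) = 3 + 3380 = 3383)
m(F) = 202 - F (m(F) = -3 + (205 - F) = 202 - F)
s = 3842 (s = -2 + (26 - 88)² = -2 + (-62)² = -2 + 3844 = 3842)
(K + m(129)) + s = (3383 + (202 - 1*129)) + 3842 = (3383 + (202 - 129)) + 3842 = (3383 + 73) + 3842 = 3456 + 3842 = 7298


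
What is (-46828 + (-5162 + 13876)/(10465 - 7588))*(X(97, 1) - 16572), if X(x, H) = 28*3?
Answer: 740396069232/959 ≈ 7.7205e+8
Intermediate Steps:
X(x, H) = 84
(-46828 + (-5162 + 13876)/(10465 - 7588))*(X(97, 1) - 16572) = (-46828 + (-5162 + 13876)/(10465 - 7588))*(84 - 16572) = (-46828 + 8714/2877)*(-16488) = -134715442/2877*(-16488) = 740396069232/959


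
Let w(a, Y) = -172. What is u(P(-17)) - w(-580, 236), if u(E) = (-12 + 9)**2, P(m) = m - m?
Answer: 181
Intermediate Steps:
P(m) = 0
u(E) = 9 (u(E) = (-3)**2 = 9)
u(P(-17)) - w(-580, 236) = 9 - 1*(-172) = 9 + 172 = 181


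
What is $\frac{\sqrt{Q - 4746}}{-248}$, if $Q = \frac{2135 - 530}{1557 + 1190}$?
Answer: $- \frac{i \sqrt{35808949779}}{681256} \approx - 0.27777 i$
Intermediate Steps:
$Q = \frac{1605}{2747} \approx 0.58427$
$\frac{\sqrt{Q - 4746}}{-248} = \frac{\sqrt{\frac{1605}{2747} - 4746}}{-248} = \sqrt{- \frac{13035657}{2747}} \left(- \frac{1}{248}\right) = \frac{i \sqrt{35808949779}}{2747} \left(- \frac{1}{248}\right) = - \frac{i \sqrt{35808949779}}{681256}$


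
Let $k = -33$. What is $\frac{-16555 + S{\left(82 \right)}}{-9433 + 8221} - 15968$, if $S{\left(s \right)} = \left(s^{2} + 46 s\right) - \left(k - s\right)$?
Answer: $- \frac{4836818}{303} \approx -15963.0$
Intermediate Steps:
$S{\left(s \right)} = 33 + s^{2} + 47 s$ ($S{\left(s \right)} = \left(s^{2} + 46 s\right) + \left(s - -33\right) = \left(s^{2} + 46 s\right) + \left(s + 33\right) = \left(s^{2} + 46 s\right) + \left(33 + s\right) = 33 + s^{2} + 47 s$)
$\frac{-16555 + S{\left(82 \right)}}{-9433 + 8221} - 15968 = \frac{-16555 + \left(33 + 82^{2} + 47 \cdot 82\right)}{-9433 + 8221} - 15968 = \frac{-16555 + \left(33 + 6724 + 3854\right)}{-1212} - 15968 = \left(-16555 + 10611\right) \left(- \frac{1}{1212}\right) - 15968 = \left(-5944\right) \left(- \frac{1}{1212}\right) - 15968 = \frac{1486}{303} - 15968 = - \frac{4836818}{303}$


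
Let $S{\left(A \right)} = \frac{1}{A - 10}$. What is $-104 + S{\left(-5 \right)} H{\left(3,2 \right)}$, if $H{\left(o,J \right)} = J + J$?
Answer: $- \frac{1564}{15} \approx -104.27$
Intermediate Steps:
$H{\left(o,J \right)} = 2 J$
$S{\left(A \right)} = \frac{1}{-10 + A}$
$-104 + S{\left(-5 \right)} H{\left(3,2 \right)} = -104 + \frac{2 \cdot 2}{-10 - 5} = -104 + \frac{1}{-15} \cdot 4 = -104 - \frac{4}{15} = - \frac{1564}{15}$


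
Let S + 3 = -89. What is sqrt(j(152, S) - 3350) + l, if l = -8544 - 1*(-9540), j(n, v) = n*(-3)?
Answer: 996 + I*sqrt(3806) ≈ 996.0 + 61.693*I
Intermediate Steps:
S = -92 (S = -3 - 89 = -92)
j(n, v) = -3*n
l = 996 (l = -8544 + 9540 = 996)
sqrt(j(152, S) - 3350) + l = sqrt(-3*152 - 3350) + 996 = sqrt(-456 - 3350) + 996 = sqrt(-3806) + 996 = I*sqrt(3806) + 996 = 996 + I*sqrt(3806)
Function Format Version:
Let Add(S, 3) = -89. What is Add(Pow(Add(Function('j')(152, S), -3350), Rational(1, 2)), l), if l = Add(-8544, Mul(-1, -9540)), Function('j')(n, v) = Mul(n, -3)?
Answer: Add(996, Mul(I, Pow(3806, Rational(1, 2)))) ≈ Add(996.00, Mul(61.693, I))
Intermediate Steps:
S = -92 (S = Add(-3, -89) = -92)
Function('j')(n, v) = Mul(-3, n)
l = 996 (l = Add(-8544, 9540) = 996)
Add(Pow(Add(Function('j')(152, S), -3350), Rational(1, 2)), l) = Add(Pow(Add(Mul(-3, 152), -3350), Rational(1, 2)), 996) = Add(Pow(Add(-456, -3350), Rational(1, 2)), 996) = Add(Pow(-3806, Rational(1, 2)), 996) = Add(Mul(I, Pow(3806, Rational(1, 2))), 996) = Add(996, Mul(I, Pow(3806, Rational(1, 2))))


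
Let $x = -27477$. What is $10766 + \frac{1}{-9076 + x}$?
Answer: $\frac{393529597}{36553} \approx 10766.0$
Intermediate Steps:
$10766 + \frac{1}{-9076 + x} = 10766 + \frac{1}{-9076 - 27477} = 10766 + \frac{1}{-36553} = 10766 - \frac{1}{36553} = \frac{393529597}{36553}$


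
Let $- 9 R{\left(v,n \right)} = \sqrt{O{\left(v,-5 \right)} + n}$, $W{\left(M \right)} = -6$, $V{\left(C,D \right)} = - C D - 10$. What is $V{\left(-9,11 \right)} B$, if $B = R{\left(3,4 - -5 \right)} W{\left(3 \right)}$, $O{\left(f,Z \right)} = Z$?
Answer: $\frac{356}{3} \approx 118.67$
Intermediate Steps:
$V{\left(C,D \right)} = -10 - C D$ ($V{\left(C,D \right)} = - C D - 10 = -10 - C D$)
$R{\left(v,n \right)} = - \frac{\sqrt{-5 + n}}{9}$
$B = \frac{4}{3}$ ($B = - \frac{\sqrt{-5 + \left(4 - -5\right)}}{9} \left(-6\right) = - \frac{\sqrt{-5 + \left(4 + 5\right)}}{9} \left(-6\right) = - \frac{\sqrt{-5 + 9}}{9} \left(-6\right) = - \frac{\sqrt{4}}{9} \left(-6\right) = \left(- \frac{1}{9}\right) 2 \left(-6\right) = \left(- \frac{2}{9}\right) \left(-6\right) = \frac{4}{3} \approx 1.3333$)
$V{\left(-9,11 \right)} B = \left(-10 - \left(-9\right) 11\right) \frac{4}{3} = \left(-10 + 99\right) \frac{4}{3} = 89 \cdot \frac{4}{3} = \frac{356}{3}$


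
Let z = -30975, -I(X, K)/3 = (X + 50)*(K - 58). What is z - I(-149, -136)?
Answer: 26643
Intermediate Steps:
I(X, K) = -3*(-58 + K)*(50 + X) (I(X, K) = -3*(X + 50)*(K - 58) = -3*(50 + X)*(-58 + K) = -3*(-58 + K)*(50 + X))
z - I(-149, -136) = -30975 - (8700 - 150*(-136) + 174*(-149) - 3*(-136)*(-149)) = -30975 - (8700 + 20400 - 25926 - 60792) = -30975 - 1*(-57618) = -30975 + 57618 = 26643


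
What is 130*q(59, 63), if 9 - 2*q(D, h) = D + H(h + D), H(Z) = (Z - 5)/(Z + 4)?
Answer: -46345/14 ≈ -3310.4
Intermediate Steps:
H(Z) = (-5 + Z)/(4 + Z)
q(D, h) = 9/2 - D/2 - (-5 + D + h)/(2*(4 + D + h)) (q(D, h) = 9/2 - (D + (-5 + (h + D))/(4 + (h + D)))/2 = 9/2 - (D + (-5 + (D + h))/(4 + (D + h)))/2 = 9/2 - (D + (-5 + D + h)/(4 + D + h))/2 = 9/2 + (-D/2 - (-5 + D + h)/(2*(4 + D + h))) = 9/2 - D/2 - (-5 + D + h)/(2*(4 + D + h)))
130*q(59, 63) = 130*((5 - 1*59 - 1*63 + (9 - 1*59)*(4 + 59 + 63))/(2*(4 + 59 + 63))) = 130*((1/2)*(5 - 59 - 63 + (9 - 59)*126)/126) = 130*((1/2)*(1/126)*(5 - 59 - 63 - 50*126)) = 130*((1/2)*(1/126)*(5 - 59 - 63 - 6300)) = 130*((1/2)*(1/126)*(-6417)) = 130*(-713/28) = -46345/14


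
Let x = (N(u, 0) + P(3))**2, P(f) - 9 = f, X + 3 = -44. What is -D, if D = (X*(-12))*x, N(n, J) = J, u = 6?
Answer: -81216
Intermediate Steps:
X = -47 (X = -3 - 44 = -47)
P(f) = 9 + f
x = 144 (x = (0 + (9 + 3))**2 = (0 + 12)**2 = 12**2 = 144)
D = 81216 (D = -47*(-12)*144 = 564*144 = 81216)
-D = -1*81216 = -81216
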